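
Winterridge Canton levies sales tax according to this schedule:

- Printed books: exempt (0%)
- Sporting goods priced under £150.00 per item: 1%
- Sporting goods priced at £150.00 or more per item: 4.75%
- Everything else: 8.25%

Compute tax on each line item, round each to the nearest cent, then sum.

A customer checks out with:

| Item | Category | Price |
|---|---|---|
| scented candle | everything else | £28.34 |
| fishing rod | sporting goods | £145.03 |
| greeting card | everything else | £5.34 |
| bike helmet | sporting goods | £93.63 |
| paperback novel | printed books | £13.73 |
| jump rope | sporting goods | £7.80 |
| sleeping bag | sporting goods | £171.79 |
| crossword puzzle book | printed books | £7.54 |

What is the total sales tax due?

£13.41

Scented candle £28.34: everything else → 8.25% → £2.34
Fishing rod £145.03: sporting goods, under £150.00 → 1% → £1.45
Greeting card £5.34: everything else → 8.25% → £0.44
Bike helmet £93.63: sporting goods, under £150.00 → 1% → £0.94
Paperback novel £13.73: printed books → 0% → £0.00
Jump rope £7.80: sporting goods, under £150.00 → 1% → £0.08
Sleeping bag £171.79: sporting goods, £150.00 or more → 4.75% → £8.16
Crossword puzzle book £7.54: printed books → 0% → £0.00
Total tax = £2.34 + £1.45 + £0.44 + £0.94 + £0.08 + £8.16 = £13.41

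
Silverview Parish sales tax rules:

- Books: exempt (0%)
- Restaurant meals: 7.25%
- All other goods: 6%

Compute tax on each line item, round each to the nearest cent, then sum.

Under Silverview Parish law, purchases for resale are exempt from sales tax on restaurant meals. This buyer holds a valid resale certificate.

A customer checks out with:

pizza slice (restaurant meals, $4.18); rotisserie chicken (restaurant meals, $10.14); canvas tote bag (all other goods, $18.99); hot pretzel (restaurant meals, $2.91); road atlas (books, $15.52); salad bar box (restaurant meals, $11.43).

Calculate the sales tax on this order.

Pizza slice $4.18: restaurant meals, buyer-exempt → 0% → $0.00
Rotisserie chicken $10.14: restaurant meals, buyer-exempt → 0% → $0.00
Canvas tote bag $18.99: all other goods → 6% → $1.14
Hot pretzel $2.91: restaurant meals, buyer-exempt → 0% → $0.00
Road atlas $15.52: books → 0% → $0.00
Salad bar box $11.43: restaurant meals, buyer-exempt → 0% → $0.00
Total tax = $1.14

$1.14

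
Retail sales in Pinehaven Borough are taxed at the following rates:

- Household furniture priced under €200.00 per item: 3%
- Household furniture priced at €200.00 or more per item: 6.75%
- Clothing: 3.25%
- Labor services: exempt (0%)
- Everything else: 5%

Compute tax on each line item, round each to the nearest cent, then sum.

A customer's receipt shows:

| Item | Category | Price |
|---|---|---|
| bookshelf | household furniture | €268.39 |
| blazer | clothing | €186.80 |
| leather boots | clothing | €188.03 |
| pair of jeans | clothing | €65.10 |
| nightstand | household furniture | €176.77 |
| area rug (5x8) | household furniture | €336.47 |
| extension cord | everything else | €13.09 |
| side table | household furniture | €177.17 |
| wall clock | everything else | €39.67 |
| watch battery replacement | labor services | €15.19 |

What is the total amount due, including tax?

Bookshelf €268.39: household furniture, €200.00 or more → 6.75% → €18.12
Blazer €186.80: clothing → 3.25% → €6.07
Leather boots €188.03: clothing → 3.25% → €6.11
Pair of jeans €65.10: clothing → 3.25% → €2.12
Nightstand €176.77: household furniture, under €200.00 → 3% → €5.30
Area rug (5x8) €336.47: household furniture, €200.00 or more → 6.75% → €22.71
Extension cord €13.09: everything else → 5% → €0.65
Side table €177.17: household furniture, under €200.00 → 3% → €5.32
Wall clock €39.67: everything else → 5% → €1.98
Watch battery replacement €15.19: labor services → 0% → €0.00
Subtotal = €1466.68; tax = €68.38; total due = €1535.06

€1535.06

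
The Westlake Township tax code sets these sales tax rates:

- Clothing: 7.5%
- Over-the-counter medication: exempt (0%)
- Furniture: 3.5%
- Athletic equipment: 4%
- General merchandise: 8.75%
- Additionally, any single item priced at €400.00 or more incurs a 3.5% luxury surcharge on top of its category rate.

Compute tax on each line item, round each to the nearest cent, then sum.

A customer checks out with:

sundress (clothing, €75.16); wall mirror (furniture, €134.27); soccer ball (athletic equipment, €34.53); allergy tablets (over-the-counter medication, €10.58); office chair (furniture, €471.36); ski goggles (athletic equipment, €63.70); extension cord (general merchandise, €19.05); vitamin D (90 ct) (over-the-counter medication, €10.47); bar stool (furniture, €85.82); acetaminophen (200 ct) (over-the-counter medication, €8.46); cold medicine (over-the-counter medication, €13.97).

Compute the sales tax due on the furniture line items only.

€40.70

Wall mirror €134.27: furniture → 3.5% → €4.70
Office chair €471.36: furniture → 3.5% + 3.5% surcharge = 7% → €33.00
Bar stool €85.82: furniture → 3.5% → €3.00
Tax on furniture = €4.70 + €33.00 + €3.00 = €40.70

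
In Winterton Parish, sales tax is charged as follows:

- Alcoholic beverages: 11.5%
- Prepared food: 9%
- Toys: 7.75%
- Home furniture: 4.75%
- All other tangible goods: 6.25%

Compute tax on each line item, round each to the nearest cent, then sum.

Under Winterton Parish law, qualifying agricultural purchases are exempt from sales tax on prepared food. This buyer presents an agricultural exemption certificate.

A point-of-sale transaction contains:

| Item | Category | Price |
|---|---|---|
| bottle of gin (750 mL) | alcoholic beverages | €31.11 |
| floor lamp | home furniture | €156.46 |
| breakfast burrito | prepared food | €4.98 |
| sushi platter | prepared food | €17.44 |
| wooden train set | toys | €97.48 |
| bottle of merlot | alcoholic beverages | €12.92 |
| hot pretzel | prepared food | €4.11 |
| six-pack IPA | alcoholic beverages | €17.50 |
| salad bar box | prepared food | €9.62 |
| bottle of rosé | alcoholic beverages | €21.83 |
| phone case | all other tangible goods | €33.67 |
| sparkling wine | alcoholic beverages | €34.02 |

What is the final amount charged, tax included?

€471.72

Bottle of gin (750 mL) €31.11: alcoholic beverages → 11.5% → €3.58
Floor lamp €156.46: home furniture → 4.75% → €7.43
Breakfast burrito €4.98: prepared food, buyer-exempt → 0% → €0.00
Sushi platter €17.44: prepared food, buyer-exempt → 0% → €0.00
Wooden train set €97.48: toys → 7.75% → €7.55
Bottle of merlot €12.92: alcoholic beverages → 11.5% → €1.49
Hot pretzel €4.11: prepared food, buyer-exempt → 0% → €0.00
Six-pack IPA €17.50: alcoholic beverages → 11.5% → €2.01
Salad bar box €9.62: prepared food, buyer-exempt → 0% → €0.00
Bottle of rosé €21.83: alcoholic beverages → 11.5% → €2.51
Phone case €33.67: all other tangible goods → 6.25% → €2.10
Sparkling wine €34.02: alcoholic beverages → 11.5% → €3.91
Subtotal = €441.14; tax = €30.58; total due = €471.72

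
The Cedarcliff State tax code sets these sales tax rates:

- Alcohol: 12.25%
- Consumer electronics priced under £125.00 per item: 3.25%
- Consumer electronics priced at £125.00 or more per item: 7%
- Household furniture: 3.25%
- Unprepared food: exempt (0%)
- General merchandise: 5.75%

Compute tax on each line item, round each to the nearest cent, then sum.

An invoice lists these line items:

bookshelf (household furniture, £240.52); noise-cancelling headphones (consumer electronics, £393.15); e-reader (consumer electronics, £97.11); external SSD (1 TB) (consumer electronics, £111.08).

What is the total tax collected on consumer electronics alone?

Noise-cancelling headphones £393.15: consumer electronics, £125.00 or more → 7% → £27.52
E-reader £97.11: consumer electronics, under £125.00 → 3.25% → £3.16
External SSD (1 TB) £111.08: consumer electronics, under £125.00 → 3.25% → £3.61
Tax on consumer electronics = £27.52 + £3.16 + £3.61 = £34.29

£34.29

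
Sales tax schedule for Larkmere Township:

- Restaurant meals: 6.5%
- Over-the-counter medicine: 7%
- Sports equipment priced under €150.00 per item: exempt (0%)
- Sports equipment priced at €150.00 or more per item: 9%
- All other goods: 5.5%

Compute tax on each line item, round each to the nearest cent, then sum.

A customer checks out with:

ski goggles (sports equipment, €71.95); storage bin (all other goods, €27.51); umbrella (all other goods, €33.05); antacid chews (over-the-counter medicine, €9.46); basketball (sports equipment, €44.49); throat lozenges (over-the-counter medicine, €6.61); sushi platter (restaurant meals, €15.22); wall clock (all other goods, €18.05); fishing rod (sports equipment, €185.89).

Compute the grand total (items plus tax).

Ski goggles €71.95: sports equipment, under €150.00 → 0% → €0.00
Storage bin €27.51: all other goods → 5.5% → €1.51
Umbrella €33.05: all other goods → 5.5% → €1.82
Antacid chews €9.46: over-the-counter medicine → 7% → €0.66
Basketball €44.49: sports equipment, under €150.00 → 0% → €0.00
Throat lozenges €6.61: over-the-counter medicine → 7% → €0.46
Sushi platter €15.22: restaurant meals → 6.5% → €0.99
Wall clock €18.05: all other goods → 5.5% → €0.99
Fishing rod €185.89: sports equipment, €150.00 or more → 9% → €16.73
Subtotal = €412.23; tax = €23.16; total due = €435.39

€435.39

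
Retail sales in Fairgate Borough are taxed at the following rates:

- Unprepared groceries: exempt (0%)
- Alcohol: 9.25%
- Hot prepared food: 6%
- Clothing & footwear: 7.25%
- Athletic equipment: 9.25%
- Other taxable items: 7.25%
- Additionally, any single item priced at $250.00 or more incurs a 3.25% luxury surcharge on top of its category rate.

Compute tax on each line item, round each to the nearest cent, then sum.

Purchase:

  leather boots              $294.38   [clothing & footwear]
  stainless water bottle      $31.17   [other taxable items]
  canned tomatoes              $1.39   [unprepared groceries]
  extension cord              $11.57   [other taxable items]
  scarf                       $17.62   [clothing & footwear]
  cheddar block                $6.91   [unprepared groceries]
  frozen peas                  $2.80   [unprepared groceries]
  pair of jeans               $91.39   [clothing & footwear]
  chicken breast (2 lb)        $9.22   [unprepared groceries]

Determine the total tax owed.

Leather boots $294.38: clothing & footwear → 7.25% + 3.25% surcharge = 10.5% → $30.91
Stainless water bottle $31.17: other taxable items → 7.25% → $2.26
Canned tomatoes $1.39: unprepared groceries → 0% → $0.00
Extension cord $11.57: other taxable items → 7.25% → $0.84
Scarf $17.62: clothing & footwear → 7.25% → $1.28
Cheddar block $6.91: unprepared groceries → 0% → $0.00
Frozen peas $2.80: unprepared groceries → 0% → $0.00
Pair of jeans $91.39: clothing & footwear → 7.25% → $6.63
Chicken breast (2 lb) $9.22: unprepared groceries → 0% → $0.00
Total tax = $30.91 + $2.26 + $0.84 + $1.28 + $6.63 = $41.92

$41.92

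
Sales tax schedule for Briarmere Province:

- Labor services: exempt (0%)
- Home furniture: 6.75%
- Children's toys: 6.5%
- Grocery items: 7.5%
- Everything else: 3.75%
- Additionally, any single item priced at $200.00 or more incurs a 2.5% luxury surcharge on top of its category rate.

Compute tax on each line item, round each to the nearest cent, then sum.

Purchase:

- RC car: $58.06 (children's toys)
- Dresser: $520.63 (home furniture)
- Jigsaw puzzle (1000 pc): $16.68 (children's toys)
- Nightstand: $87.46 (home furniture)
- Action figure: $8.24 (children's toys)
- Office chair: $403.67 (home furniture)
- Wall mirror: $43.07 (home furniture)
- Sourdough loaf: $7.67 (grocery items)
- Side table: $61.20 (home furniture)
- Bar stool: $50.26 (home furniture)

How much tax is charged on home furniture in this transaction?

Dresser $520.63: home furniture → 6.75% + 2.5% surcharge = 9.25% → $48.16
Nightstand $87.46: home furniture → 6.75% → $5.90
Office chair $403.67: home furniture → 6.75% + 2.5% surcharge = 9.25% → $37.34
Wall mirror $43.07: home furniture → 6.75% → $2.91
Side table $61.20: home furniture → 6.75% → $4.13
Bar stool $50.26: home furniture → 6.75% → $3.39
Tax on home furniture = $48.16 + $5.90 + $37.34 + $2.91 + $4.13 + $3.39 = $101.83

$101.83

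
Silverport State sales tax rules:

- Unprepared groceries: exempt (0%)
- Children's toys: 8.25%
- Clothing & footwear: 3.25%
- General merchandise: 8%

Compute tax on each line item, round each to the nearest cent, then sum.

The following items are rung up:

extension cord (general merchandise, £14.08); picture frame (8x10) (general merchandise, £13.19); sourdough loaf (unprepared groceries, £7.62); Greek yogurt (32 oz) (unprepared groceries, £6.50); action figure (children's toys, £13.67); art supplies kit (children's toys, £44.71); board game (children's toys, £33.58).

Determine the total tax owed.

£9.78

Extension cord £14.08: general merchandise → 8% → £1.13
Picture frame (8x10) £13.19: general merchandise → 8% → £1.06
Sourdough loaf £7.62: unprepared groceries → 0% → £0.00
Greek yogurt (32 oz) £6.50: unprepared groceries → 0% → £0.00
Action figure £13.67: children's toys → 8.25% → £1.13
Art supplies kit £44.71: children's toys → 8.25% → £3.69
Board game £33.58: children's toys → 8.25% → £2.77
Total tax = £1.13 + £1.06 + £1.13 + £3.69 + £2.77 = £9.78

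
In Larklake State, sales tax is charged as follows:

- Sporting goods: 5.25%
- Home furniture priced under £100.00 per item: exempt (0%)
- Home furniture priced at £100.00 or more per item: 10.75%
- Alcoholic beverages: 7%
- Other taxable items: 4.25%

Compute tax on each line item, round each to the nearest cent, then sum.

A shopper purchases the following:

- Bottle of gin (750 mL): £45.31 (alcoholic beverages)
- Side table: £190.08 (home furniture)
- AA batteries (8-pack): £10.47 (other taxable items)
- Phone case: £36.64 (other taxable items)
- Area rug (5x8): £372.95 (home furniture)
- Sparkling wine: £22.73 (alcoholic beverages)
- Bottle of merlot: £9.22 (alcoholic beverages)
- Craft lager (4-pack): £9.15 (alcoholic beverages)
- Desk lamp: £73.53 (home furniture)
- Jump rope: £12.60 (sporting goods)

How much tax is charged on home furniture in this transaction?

Side table £190.08: home furniture, £100.00 or more → 10.75% → £20.43
Area rug (5x8) £372.95: home furniture, £100.00 or more → 10.75% → £40.09
Desk lamp £73.53: home furniture, under £100.00 → 0% → £0.00
Tax on home furniture = £20.43 + £40.09 + £0.00 = £60.52

£60.52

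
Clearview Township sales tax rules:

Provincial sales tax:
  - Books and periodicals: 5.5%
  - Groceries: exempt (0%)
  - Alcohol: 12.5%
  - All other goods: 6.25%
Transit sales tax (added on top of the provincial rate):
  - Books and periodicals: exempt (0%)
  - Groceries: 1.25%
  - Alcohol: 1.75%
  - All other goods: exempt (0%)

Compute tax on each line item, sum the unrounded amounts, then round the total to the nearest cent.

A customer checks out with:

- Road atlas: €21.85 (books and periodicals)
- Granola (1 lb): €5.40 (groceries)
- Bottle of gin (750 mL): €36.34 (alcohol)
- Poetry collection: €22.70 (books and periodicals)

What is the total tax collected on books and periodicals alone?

Road atlas €21.85: books and periodicals → 5.5% + 0% transit = 5.5% → €1.20175
Poetry collection €22.70: books and periodicals → 5.5% + 0% transit = 5.5% → €1.2485
Tax on books and periodicals: unrounded sum = €2.45025 → €2.45

€2.45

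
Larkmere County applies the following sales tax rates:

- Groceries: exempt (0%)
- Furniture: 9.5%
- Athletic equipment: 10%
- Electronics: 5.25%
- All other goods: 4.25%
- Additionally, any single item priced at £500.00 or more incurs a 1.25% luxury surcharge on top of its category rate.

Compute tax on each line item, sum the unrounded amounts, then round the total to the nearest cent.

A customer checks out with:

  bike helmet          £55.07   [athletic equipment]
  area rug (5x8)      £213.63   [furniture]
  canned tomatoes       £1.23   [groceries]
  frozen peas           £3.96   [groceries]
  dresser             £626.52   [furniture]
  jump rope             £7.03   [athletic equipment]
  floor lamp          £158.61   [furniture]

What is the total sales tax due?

£108.92

Bike helmet £55.07: athletic equipment → 10% → £5.507
Area rug (5x8) £213.63: furniture → 9.5% → £20.29485
Canned tomatoes £1.23: groceries → 0% → £0.00
Frozen peas £3.96: groceries → 0% → £0.00
Dresser £626.52: furniture → 9.5% + 1.25% surcharge = 10.75% → £67.3509
Jump rope £7.03: athletic equipment → 10% → £0.703
Floor lamp £158.61: furniture → 9.5% → £15.06795
Unrounded tax sum = £108.9237 → £108.92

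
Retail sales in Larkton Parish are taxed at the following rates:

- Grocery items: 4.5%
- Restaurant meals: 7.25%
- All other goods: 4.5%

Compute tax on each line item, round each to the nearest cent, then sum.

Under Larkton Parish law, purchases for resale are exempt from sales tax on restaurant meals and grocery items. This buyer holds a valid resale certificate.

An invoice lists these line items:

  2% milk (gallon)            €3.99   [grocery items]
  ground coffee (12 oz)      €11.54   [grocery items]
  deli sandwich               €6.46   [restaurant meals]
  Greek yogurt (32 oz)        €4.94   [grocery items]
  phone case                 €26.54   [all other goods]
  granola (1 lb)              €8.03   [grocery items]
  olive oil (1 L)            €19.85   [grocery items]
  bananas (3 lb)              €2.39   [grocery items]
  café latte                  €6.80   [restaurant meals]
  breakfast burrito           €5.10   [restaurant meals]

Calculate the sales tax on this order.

€1.19

2% milk (gallon) €3.99: grocery items, buyer-exempt → 0% → €0.00
Ground coffee (12 oz) €11.54: grocery items, buyer-exempt → 0% → €0.00
Deli sandwich €6.46: restaurant meals, buyer-exempt → 0% → €0.00
Greek yogurt (32 oz) €4.94: grocery items, buyer-exempt → 0% → €0.00
Phone case €26.54: all other goods → 4.5% → €1.19
Granola (1 lb) €8.03: grocery items, buyer-exempt → 0% → €0.00
Olive oil (1 L) €19.85: grocery items, buyer-exempt → 0% → €0.00
Bananas (3 lb) €2.39: grocery items, buyer-exempt → 0% → €0.00
Café latte €6.80: restaurant meals, buyer-exempt → 0% → €0.00
Breakfast burrito €5.10: restaurant meals, buyer-exempt → 0% → €0.00
Total tax = €1.19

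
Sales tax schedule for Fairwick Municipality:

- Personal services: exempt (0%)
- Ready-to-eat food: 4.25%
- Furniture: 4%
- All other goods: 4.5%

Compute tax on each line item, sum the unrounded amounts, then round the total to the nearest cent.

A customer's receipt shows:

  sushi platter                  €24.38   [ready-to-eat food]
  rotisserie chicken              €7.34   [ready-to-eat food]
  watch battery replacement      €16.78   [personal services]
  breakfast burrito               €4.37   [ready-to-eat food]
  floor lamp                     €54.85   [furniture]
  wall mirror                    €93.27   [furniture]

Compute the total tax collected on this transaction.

€7.46

Sushi platter €24.38: ready-to-eat food → 4.25% → €1.03615
Rotisserie chicken €7.34: ready-to-eat food → 4.25% → €0.31195
Watch battery replacement €16.78: personal services → 0% → €0.00
Breakfast burrito €4.37: ready-to-eat food → 4.25% → €0.185725
Floor lamp €54.85: furniture → 4% → €2.194
Wall mirror €93.27: furniture → 4% → €3.7308
Unrounded tax sum = €7.458625 → €7.46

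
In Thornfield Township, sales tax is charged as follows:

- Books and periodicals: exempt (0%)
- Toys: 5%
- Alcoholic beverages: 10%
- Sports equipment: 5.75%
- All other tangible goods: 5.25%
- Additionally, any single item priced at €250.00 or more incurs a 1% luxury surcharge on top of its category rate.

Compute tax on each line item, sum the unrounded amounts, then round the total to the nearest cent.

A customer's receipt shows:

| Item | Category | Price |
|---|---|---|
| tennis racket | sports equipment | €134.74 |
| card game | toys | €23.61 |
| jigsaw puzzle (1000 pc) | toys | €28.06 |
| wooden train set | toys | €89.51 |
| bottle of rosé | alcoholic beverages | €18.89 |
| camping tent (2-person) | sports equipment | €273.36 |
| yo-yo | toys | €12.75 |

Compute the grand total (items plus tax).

€616.70

Tennis racket €134.74: sports equipment → 5.75% → €7.74755
Card game €23.61: toys → 5% → €1.1805
Jigsaw puzzle (1000 pc) €28.06: toys → 5% → €1.403
Wooden train set €89.51: toys → 5% → €4.4755
Bottle of rosé €18.89: alcoholic beverages → 10% → €1.889
Camping tent (2-person) €273.36: sports equipment → 5.75% + 1% surcharge = 6.75% → €18.4518
Yo-yo €12.75: toys → 5% → €0.6375
Subtotal = €580.92; unrounded tax = €35.78485 → €35.78; total due = €616.70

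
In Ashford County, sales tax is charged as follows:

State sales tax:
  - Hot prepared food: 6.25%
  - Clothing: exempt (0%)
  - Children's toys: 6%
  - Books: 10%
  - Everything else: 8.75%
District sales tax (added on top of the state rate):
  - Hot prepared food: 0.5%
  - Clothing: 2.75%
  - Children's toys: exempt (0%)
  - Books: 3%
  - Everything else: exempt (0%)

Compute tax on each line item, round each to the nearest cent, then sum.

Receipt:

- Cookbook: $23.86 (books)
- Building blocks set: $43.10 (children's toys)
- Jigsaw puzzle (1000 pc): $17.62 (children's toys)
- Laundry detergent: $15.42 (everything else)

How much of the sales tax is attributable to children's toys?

$3.65

Building blocks set $43.10: children's toys → 6% + 0% district = 6% → $2.59
Jigsaw puzzle (1000 pc) $17.62: children's toys → 6% + 0% district = 6% → $1.06
Tax on children's toys = $2.59 + $1.06 = $3.65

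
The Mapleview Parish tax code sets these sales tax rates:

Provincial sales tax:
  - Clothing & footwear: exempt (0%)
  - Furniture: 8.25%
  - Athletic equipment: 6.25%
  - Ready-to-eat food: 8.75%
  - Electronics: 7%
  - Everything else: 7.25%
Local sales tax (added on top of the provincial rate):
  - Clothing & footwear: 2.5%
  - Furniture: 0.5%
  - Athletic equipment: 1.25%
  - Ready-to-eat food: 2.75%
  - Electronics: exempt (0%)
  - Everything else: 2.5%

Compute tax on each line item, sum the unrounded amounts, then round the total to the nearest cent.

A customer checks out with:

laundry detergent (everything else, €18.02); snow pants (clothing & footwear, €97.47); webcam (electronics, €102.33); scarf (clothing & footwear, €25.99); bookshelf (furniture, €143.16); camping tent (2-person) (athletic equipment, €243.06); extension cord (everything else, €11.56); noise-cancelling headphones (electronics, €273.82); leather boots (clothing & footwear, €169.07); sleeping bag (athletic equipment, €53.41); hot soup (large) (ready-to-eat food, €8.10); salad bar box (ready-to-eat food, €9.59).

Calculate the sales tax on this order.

Laundry detergent €18.02: everything else → 7.25% + 2.5% local = 9.75% → €1.75695
Snow pants €97.47: clothing & footwear → 0% + 2.5% local = 2.5% → €2.43675
Webcam €102.33: electronics → 7% + 0% local = 7% → €7.1631
Scarf €25.99: clothing & footwear → 0% + 2.5% local = 2.5% → €0.64975
Bookshelf €143.16: furniture → 8.25% + 0.5% local = 8.75% → €12.5265
Camping tent (2-person) €243.06: athletic equipment → 6.25% + 1.25% local = 7.5% → €18.2295
Extension cord €11.56: everything else → 7.25% + 2.5% local = 9.75% → €1.1271
Noise-cancelling headphones €273.82: electronics → 7% + 0% local = 7% → €19.1674
Leather boots €169.07: clothing & footwear → 0% + 2.5% local = 2.5% → €4.22675
Sleeping bag €53.41: athletic equipment → 6.25% + 1.25% local = 7.5% → €4.00575
Hot soup (large) €8.10: ready-to-eat food → 8.75% + 2.75% local = 11.5% → €0.9315
Salad bar box €9.59: ready-to-eat food → 8.75% + 2.75% local = 11.5% → €1.10285
Unrounded tax sum = €73.3239 → €73.32

€73.32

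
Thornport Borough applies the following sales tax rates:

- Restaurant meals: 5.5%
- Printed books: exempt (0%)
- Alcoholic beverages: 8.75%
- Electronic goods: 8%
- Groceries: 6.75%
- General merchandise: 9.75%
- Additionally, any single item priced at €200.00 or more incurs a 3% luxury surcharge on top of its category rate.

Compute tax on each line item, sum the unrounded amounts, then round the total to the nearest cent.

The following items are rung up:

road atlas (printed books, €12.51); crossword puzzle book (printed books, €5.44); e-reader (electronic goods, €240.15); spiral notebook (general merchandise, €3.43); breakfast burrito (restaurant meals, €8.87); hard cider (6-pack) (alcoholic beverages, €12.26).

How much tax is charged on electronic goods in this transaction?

€26.42

E-reader €240.15: electronic goods → 8% + 3% surcharge = 11% → €26.4165
Tax on electronic goods: unrounded sum = €26.4165 → €26.42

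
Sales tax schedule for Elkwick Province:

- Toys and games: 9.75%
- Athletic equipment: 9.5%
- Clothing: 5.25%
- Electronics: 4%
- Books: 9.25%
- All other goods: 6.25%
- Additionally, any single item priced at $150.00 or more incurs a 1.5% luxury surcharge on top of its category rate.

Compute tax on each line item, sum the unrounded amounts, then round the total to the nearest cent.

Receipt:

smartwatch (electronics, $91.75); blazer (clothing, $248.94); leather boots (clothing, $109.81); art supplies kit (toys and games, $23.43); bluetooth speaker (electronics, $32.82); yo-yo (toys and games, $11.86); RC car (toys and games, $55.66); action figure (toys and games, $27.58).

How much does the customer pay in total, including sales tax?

$640.96

Smartwatch $91.75: electronics → 4% → $3.67
Blazer $248.94: clothing → 5.25% + 1.5% surcharge = 6.75% → $16.80345
Leather boots $109.81: clothing → 5.25% → $5.765025
Art supplies kit $23.43: toys and games → 9.75% → $2.284425
Bluetooth speaker $32.82: electronics → 4% → $1.3128
Yo-yo $11.86: toys and games → 9.75% → $1.15635
RC car $55.66: toys and games → 9.75% → $5.42685
Action figure $27.58: toys and games → 9.75% → $2.68905
Subtotal = $601.85; unrounded tax = $39.10795 → $39.11; total due = $640.96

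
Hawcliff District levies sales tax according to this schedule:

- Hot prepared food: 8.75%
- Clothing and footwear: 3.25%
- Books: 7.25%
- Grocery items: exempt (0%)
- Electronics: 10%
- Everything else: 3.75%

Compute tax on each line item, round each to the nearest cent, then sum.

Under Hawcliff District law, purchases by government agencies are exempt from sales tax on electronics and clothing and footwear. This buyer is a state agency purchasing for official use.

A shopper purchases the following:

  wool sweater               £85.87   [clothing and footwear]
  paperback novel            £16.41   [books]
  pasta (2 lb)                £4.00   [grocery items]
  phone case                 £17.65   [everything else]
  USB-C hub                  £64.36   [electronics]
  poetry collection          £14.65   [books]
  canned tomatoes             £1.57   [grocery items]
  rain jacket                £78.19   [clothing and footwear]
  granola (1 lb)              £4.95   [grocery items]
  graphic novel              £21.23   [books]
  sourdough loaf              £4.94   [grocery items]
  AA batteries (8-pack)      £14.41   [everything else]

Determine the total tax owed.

£4.99

Wool sweater £85.87: clothing and footwear, buyer-exempt → 0% → £0.00
Paperback novel £16.41: books → 7.25% → £1.19
Pasta (2 lb) £4.00: grocery items → 0% → £0.00
Phone case £17.65: everything else → 3.75% → £0.66
USB-C hub £64.36: electronics, buyer-exempt → 0% → £0.00
Poetry collection £14.65: books → 7.25% → £1.06
Canned tomatoes £1.57: grocery items → 0% → £0.00
Rain jacket £78.19: clothing and footwear, buyer-exempt → 0% → £0.00
Granola (1 lb) £4.95: grocery items → 0% → £0.00
Graphic novel £21.23: books → 7.25% → £1.54
Sourdough loaf £4.94: grocery items → 0% → £0.00
AA batteries (8-pack) £14.41: everything else → 3.75% → £0.54
Total tax = £1.19 + £0.66 + £1.06 + £1.54 + £0.54 = £4.99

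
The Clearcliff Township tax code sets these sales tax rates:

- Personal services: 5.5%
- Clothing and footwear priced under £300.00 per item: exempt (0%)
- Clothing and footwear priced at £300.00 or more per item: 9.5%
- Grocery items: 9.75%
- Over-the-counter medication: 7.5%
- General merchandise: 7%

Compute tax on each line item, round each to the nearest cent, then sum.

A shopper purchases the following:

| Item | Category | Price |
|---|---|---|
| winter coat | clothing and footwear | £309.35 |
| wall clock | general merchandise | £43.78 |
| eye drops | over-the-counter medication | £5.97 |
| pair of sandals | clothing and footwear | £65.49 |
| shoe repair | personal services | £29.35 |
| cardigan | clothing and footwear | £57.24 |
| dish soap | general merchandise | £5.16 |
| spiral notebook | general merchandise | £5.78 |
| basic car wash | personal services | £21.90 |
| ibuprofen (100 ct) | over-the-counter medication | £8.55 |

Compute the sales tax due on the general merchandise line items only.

Wall clock £43.78: general merchandise → 7% → £3.06
Dish soap £5.16: general merchandise → 7% → £0.36
Spiral notebook £5.78: general merchandise → 7% → £0.40
Tax on general merchandise = £3.06 + £0.36 + £0.40 = £3.82

£3.82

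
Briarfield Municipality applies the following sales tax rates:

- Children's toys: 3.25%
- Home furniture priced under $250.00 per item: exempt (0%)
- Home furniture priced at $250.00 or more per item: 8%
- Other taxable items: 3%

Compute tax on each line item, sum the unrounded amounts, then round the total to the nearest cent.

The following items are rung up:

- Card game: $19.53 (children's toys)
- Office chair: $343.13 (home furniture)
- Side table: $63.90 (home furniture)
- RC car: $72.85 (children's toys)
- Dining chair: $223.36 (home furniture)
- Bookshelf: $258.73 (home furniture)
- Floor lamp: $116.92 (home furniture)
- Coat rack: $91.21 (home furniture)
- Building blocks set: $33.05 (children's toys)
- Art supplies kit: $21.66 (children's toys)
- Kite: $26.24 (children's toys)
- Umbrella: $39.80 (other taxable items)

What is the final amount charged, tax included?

Card game $19.53: children's toys → 3.25% → $0.634725
Office chair $343.13: home furniture, $250.00 or more → 8% → $27.4504
Side table $63.90: home furniture, under $250.00 → 0% → $0.00
RC car $72.85: children's toys → 3.25% → $2.367625
Dining chair $223.36: home furniture, under $250.00 → 0% → $0.00
Bookshelf $258.73: home furniture, $250.00 or more → 8% → $20.6984
Floor lamp $116.92: home furniture, under $250.00 → 0% → $0.00
Coat rack $91.21: home furniture, under $250.00 → 0% → $0.00
Building blocks set $33.05: children's toys → 3.25% → $1.074125
Art supplies kit $21.66: children's toys → 3.25% → $0.70395
Kite $26.24: children's toys → 3.25% → $0.8528
Umbrella $39.80: other taxable items → 3% → $1.194
Subtotal = $1310.38; unrounded tax = $54.976025 → $54.98; total due = $1365.36

$1365.36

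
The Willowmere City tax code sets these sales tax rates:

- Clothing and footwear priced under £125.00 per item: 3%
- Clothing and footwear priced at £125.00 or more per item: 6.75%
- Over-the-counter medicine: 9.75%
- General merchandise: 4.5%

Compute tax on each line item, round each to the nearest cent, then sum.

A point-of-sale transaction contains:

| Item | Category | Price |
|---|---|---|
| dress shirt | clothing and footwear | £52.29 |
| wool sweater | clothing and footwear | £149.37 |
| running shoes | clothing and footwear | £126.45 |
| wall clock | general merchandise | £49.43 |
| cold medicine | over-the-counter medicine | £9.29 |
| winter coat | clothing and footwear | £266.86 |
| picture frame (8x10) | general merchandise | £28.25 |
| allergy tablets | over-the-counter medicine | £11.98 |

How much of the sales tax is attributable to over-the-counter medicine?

Cold medicine £9.29: over-the-counter medicine → 9.75% → £0.91
Allergy tablets £11.98: over-the-counter medicine → 9.75% → £1.17
Tax on over-the-counter medicine = £0.91 + £1.17 = £2.08

£2.08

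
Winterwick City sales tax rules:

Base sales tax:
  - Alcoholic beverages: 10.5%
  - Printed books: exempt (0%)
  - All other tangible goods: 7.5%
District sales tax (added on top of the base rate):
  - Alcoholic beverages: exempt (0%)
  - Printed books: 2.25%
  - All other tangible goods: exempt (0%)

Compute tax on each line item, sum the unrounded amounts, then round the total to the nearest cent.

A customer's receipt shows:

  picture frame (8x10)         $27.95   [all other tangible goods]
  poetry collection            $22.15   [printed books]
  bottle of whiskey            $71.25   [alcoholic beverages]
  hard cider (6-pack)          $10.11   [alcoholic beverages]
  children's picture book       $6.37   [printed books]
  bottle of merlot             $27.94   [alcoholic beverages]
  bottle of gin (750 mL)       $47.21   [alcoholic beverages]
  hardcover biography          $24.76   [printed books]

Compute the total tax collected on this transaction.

$19.73

Picture frame (8x10) $27.95: all other tangible goods → 7.5% + 0% district = 7.5% → $2.09625
Poetry collection $22.15: printed books → 0% + 2.25% district = 2.25% → $0.498375
Bottle of whiskey $71.25: alcoholic beverages → 10.5% + 0% district = 10.5% → $7.48125
Hard cider (6-pack) $10.11: alcoholic beverages → 10.5% + 0% district = 10.5% → $1.06155
Children's picture book $6.37: printed books → 0% + 2.25% district = 2.25% → $0.143325
Bottle of merlot $27.94: alcoholic beverages → 10.5% + 0% district = 10.5% → $2.9337
Bottle of gin (750 mL) $47.21: alcoholic beverages → 10.5% + 0% district = 10.5% → $4.95705
Hardcover biography $24.76: printed books → 0% + 2.25% district = 2.25% → $0.5571
Unrounded tax sum = $19.7286 → $19.73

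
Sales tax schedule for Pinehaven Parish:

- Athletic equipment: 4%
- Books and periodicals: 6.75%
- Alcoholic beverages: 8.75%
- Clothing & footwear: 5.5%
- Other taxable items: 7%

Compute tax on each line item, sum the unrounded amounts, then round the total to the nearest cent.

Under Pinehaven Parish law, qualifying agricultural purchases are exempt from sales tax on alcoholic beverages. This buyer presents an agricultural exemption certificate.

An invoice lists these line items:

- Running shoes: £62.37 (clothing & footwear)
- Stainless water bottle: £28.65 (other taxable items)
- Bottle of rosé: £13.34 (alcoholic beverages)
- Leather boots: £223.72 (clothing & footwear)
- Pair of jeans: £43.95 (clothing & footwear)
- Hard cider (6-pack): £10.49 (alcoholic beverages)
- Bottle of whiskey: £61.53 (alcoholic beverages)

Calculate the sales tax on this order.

£20.16

Running shoes £62.37: clothing & footwear → 5.5% → £3.43035
Stainless water bottle £28.65: other taxable items → 7% → £2.0055
Bottle of rosé £13.34: alcoholic beverages, buyer-exempt → 0% → £0.00
Leather boots £223.72: clothing & footwear → 5.5% → £12.3046
Pair of jeans £43.95: clothing & footwear → 5.5% → £2.41725
Hard cider (6-pack) £10.49: alcoholic beverages, buyer-exempt → 0% → £0.00
Bottle of whiskey £61.53: alcoholic beverages, buyer-exempt → 0% → £0.00
Unrounded tax sum = £20.1577 → £20.16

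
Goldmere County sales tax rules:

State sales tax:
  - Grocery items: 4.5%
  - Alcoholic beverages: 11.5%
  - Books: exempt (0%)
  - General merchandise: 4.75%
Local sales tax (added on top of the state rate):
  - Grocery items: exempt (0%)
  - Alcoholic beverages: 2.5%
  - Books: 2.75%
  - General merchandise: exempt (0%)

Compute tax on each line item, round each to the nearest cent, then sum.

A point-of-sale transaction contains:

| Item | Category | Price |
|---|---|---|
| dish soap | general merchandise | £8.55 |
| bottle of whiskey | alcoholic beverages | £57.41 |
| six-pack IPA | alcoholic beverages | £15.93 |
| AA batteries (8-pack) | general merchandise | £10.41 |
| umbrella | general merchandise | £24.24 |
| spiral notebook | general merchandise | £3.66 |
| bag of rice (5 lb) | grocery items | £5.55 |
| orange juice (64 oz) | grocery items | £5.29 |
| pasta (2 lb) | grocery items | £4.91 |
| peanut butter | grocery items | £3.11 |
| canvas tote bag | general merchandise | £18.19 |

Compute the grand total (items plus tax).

Dish soap £8.55: general merchandise → 4.75% + 0% local = 4.75% → £0.41
Bottle of whiskey £57.41: alcoholic beverages → 11.5% + 2.5% local = 14% → £8.04
Six-pack IPA £15.93: alcoholic beverages → 11.5% + 2.5% local = 14% → £2.23
AA batteries (8-pack) £10.41: general merchandise → 4.75% + 0% local = 4.75% → £0.49
Umbrella £24.24: general merchandise → 4.75% + 0% local = 4.75% → £1.15
Spiral notebook £3.66: general merchandise → 4.75% + 0% local = 4.75% → £0.17
Bag of rice (5 lb) £5.55: grocery items → 4.5% + 0% local = 4.5% → £0.25
Orange juice (64 oz) £5.29: grocery items → 4.5% + 0% local = 4.5% → £0.24
Pasta (2 lb) £4.91: grocery items → 4.5% + 0% local = 4.5% → £0.22
Peanut butter £3.11: grocery items → 4.5% + 0% local = 4.5% → £0.14
Canvas tote bag £18.19: general merchandise → 4.75% + 0% local = 4.75% → £0.86
Subtotal = £157.25; tax = £14.20; total due = £171.45

£171.45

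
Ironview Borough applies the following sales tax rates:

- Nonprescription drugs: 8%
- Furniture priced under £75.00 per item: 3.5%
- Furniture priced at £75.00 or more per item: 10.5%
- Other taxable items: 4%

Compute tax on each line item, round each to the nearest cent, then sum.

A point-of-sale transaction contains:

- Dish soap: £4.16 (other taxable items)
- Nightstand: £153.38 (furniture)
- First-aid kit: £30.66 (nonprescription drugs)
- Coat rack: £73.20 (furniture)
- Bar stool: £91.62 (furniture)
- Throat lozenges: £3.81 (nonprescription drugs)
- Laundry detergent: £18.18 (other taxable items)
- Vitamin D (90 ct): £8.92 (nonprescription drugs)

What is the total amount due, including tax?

Dish soap £4.16: other taxable items → 4% → £0.17
Nightstand £153.38: furniture, £75.00 or more → 10.5% → £16.10
First-aid kit £30.66: nonprescription drugs → 8% → £2.45
Coat rack £73.20: furniture, under £75.00 → 3.5% → £2.56
Bar stool £91.62: furniture, £75.00 or more → 10.5% → £9.62
Throat lozenges £3.81: nonprescription drugs → 8% → £0.30
Laundry detergent £18.18: other taxable items → 4% → £0.73
Vitamin D (90 ct) £8.92: nonprescription drugs → 8% → £0.71
Subtotal = £383.93; tax = £32.64; total due = £416.57

£416.57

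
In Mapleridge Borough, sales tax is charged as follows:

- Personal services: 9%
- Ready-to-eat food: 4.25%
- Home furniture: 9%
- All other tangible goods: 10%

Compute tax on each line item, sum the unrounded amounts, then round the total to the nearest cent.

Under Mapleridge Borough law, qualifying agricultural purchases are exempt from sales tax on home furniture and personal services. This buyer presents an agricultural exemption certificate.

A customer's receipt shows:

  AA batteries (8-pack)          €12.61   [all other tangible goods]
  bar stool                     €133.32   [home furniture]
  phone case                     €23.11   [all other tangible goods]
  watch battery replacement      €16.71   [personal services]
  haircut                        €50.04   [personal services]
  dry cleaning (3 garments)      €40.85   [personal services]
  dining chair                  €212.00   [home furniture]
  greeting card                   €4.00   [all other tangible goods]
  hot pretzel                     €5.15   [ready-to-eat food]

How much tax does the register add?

€4.19

AA batteries (8-pack) €12.61: all other tangible goods → 10% → €1.261
Bar stool €133.32: home furniture, buyer-exempt → 0% → €0.00
Phone case €23.11: all other tangible goods → 10% → €2.311
Watch battery replacement €16.71: personal services, buyer-exempt → 0% → €0.00
Haircut €50.04: personal services, buyer-exempt → 0% → €0.00
Dry cleaning (3 garments) €40.85: personal services, buyer-exempt → 0% → €0.00
Dining chair €212.00: home furniture, buyer-exempt → 0% → €0.00
Greeting card €4.00: all other tangible goods → 10% → €0.40
Hot pretzel €5.15: ready-to-eat food → 4.25% → €0.218875
Unrounded tax sum = €4.190875 → €4.19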